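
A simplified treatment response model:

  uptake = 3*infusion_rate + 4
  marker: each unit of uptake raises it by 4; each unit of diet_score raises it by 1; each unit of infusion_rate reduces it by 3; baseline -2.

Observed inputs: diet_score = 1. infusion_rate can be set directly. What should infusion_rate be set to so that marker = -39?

Substituting into the marker equation gives marker = 9*infusion_rate + 15.
Solve 9*infusion_rate + 15 = -39: infusion_rate = (-39 - 15) / 9 = -6.

infusion_rate = -6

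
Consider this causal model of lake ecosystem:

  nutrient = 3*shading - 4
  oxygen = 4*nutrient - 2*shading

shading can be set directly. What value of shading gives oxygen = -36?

Substituting into the oxygen equation gives oxygen = 10*shading - 16.
Solve 10*shading - 16 = -36: shading = (-36 + 16) / 10 = -2.

shading = -2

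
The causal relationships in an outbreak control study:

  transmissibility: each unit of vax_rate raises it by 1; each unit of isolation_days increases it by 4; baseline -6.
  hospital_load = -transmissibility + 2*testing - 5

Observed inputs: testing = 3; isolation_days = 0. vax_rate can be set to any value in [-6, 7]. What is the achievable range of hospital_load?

0 to 13

Substituting into the transmissibility equation gives transmissibility = vax_rate - 6.
So hospital_load = -vax_rate + 7.
Linear in vax_rate, so extremes are at the endpoints: vax_rate = -6 gives hospital_load = 13; vax_rate = 7 gives hospital_load = 0.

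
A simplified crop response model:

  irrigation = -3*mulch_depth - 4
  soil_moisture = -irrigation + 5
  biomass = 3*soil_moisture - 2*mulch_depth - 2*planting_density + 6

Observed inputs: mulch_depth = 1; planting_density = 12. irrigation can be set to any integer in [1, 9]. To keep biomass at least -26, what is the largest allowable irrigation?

Intervening on irrigation fixes its value directly, overriding its dependence on mulch_depth.
Substituting into the biomass equation gives biomass = -3*irrigation - 5.
Require -3*irrigation - 5 ≥ -26, so irrigation ≤ 7.
The largest integer in [1, 9] satisfying this is 7.

irrigation = 7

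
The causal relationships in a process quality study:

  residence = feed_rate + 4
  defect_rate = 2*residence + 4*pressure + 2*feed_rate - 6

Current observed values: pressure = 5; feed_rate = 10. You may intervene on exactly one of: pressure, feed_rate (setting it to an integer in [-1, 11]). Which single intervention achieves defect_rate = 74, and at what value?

Intervening on pressure: with other inputs at their observed values, defect_rate = 4*pressure + 42. Solving for 74 gives pressure = 8, within [-1, 11].
Intervening on feed_rate: defect_rate = 4*feed_rate + 22. Reaching 74 requires feed_rate = 13, outside [-1, 11].

set pressure = 8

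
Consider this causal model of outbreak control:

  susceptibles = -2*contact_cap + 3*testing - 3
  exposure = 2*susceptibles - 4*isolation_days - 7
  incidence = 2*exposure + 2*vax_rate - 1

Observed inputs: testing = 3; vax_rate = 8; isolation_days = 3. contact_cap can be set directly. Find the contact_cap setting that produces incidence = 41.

contact_cap = -5

Substituting into the susceptibles equation gives susceptibles = -2*contact_cap + 6.
Substituting into the exposure equation gives exposure = -4*contact_cap - 7.
incidence becomes -8*contact_cap + 1.
Solve -8*contact_cap + 1 = 41: contact_cap = (41 - 1) / -8 = -5.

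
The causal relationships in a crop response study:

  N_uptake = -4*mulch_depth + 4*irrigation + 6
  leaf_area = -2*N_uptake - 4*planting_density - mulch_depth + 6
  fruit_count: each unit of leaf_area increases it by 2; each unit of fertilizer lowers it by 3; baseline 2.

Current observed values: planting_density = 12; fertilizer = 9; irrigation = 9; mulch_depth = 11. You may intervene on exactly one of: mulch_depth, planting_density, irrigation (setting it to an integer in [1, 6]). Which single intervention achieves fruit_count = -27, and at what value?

Intervening on mulch_depth: fruit_count = 14*mulch_depth - 277. Reaching -27 requires mulch_depth = 125/7, not an integer.
Intervening on planting_density: fruit_count = -8*planting_density - 27. Reaching -27 requires planting_density = 0, outside [1, 6].
Intervening on irrigation: with other inputs at their observed values, fruit_count = -16*irrigation + 21. Solving for -27 gives irrigation = 3, within [1, 6].

set irrigation = 3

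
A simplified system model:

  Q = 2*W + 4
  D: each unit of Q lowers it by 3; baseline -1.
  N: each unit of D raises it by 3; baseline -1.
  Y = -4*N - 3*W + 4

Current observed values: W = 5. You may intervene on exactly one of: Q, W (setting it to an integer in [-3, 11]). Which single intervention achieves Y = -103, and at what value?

Intervening on Q: with other inputs at their observed values, Y = 36*Q + 5. Solving for -103 gives Q = -3, within [-3, 11].
Intervening on W: Y = 69*W + 164. Reaching -103 requires W = -89/23, not an integer.

set Q = -3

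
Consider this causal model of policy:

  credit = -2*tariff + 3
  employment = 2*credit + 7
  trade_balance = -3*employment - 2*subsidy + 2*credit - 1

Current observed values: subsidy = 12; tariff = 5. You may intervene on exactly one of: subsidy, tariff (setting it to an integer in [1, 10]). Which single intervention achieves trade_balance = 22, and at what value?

Intervening on subsidy: trade_balance = -2*subsidy + 6. Reaching 22 requires subsidy = -8, outside [1, 10].
Intervening on tariff: with other inputs at their observed values, trade_balance = 8*tariff - 58. Solving for 22 gives tariff = 10, within [1, 10].

set tariff = 10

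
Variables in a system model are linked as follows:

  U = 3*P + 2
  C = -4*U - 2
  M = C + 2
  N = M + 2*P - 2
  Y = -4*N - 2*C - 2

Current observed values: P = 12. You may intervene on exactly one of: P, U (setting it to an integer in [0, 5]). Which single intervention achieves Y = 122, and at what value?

Intervening on P: with other inputs at their observed values, Y = 64*P + 58. Solving for 122 gives P = 1, within [0, 5].
Intervening on U: Y = 24*U - 86. Reaching 122 requires U = 26/3, not an integer.

set P = 1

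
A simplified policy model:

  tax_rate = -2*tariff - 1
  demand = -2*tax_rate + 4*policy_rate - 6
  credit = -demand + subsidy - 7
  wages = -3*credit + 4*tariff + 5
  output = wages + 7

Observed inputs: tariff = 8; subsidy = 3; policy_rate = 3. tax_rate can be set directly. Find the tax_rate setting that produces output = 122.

Intervening on tax_rate fixes its value directly, overriding its dependence on tariff.
Substituting into the demand equation gives demand = -2*tax_rate + 6.
Substituting into the credit equation gives credit = 2*tax_rate - 10.
This gives wages = -6*tax_rate + 67.
Substituting into the output equation gives output = -6*tax_rate + 74.
Solve -6*tax_rate + 74 = 122: tax_rate = (122 - 74) / -6 = -8.

tax_rate = -8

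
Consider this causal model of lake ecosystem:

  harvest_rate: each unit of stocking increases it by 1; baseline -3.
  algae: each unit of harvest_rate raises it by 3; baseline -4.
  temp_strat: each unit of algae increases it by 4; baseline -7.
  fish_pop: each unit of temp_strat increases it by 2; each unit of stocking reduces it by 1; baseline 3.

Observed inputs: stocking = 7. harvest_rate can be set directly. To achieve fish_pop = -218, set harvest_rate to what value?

Intervening on harvest_rate fixes its value directly, overriding its dependence on stocking.
Substituting into the temp_strat equation gives temp_strat = 12*harvest_rate - 23.
Substituting into the fish_pop equation gives fish_pop = 24*harvest_rate - 50.
Solve 24*harvest_rate - 50 = -218: harvest_rate = (-218 + 50) / 24 = -7.

harvest_rate = -7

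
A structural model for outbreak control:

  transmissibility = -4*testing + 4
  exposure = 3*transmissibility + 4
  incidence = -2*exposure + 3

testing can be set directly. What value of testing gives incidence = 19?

Substituting into the exposure equation gives exposure = -12*testing + 16.
This gives incidence = 24*testing - 29.
Solve 24*testing - 29 = 19: testing = (19 + 29) / 24 = 2.

testing = 2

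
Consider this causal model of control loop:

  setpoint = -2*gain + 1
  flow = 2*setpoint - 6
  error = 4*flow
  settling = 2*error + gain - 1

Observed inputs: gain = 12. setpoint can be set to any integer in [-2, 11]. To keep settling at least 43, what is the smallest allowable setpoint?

setpoint = 5

Intervening on setpoint fixes its value directly, overriding its dependence on gain.
Substituting into the error equation gives error = 8*setpoint - 24.
Substituting into the settling equation gives settling = 16*setpoint - 37.
Require 16*setpoint - 37 ≥ 43, so setpoint ≥ 5.
The smallest integer in [-2, 11] satisfying this is 5.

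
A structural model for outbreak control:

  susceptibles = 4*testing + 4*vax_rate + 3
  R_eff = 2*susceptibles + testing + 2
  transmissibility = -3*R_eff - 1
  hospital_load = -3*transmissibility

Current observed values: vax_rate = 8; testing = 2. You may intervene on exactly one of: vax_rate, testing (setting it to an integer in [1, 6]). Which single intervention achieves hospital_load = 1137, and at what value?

set testing = 6

Intervening on vax_rate: hospital_load = 72*vax_rate + 237. Reaching 1137 requires vax_rate = 25/2, not an integer.
Intervening on testing: with other inputs at their observed values, hospital_load = 81*testing + 651. Solving for 1137 gives testing = 6, within [1, 6].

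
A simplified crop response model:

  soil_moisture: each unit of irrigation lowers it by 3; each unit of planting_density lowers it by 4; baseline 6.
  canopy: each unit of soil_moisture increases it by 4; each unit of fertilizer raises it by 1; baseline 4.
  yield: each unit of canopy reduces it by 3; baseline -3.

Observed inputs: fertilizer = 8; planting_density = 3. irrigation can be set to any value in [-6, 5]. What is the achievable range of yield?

-183 to 213

Substituting into the soil_moisture equation gives soil_moisture = -3*irrigation - 6.
Substituting into the canopy equation gives canopy = -12*irrigation - 12.
Substituting into the yield equation gives yield = 36*irrigation + 33.
Linear in irrigation, so extremes are at the endpoints: irrigation = -6 gives yield = -183; irrigation = 5 gives yield = 213.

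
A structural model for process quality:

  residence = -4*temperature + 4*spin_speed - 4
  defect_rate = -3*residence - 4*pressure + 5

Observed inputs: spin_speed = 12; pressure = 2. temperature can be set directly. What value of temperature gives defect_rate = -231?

temperature = -8

Substituting into the residence equation gives residence = -4*temperature + 44.
Substituting into the defect_rate equation gives defect_rate = 12*temperature - 135.
Solve 12*temperature - 135 = -231: temperature = (-231 + 135) / 12 = -8.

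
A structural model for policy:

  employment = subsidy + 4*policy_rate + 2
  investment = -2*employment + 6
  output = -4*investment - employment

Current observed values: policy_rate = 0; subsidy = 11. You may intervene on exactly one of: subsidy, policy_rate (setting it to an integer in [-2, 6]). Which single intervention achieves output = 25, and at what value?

Intervening on subsidy: with other inputs at their observed values, output = 7*subsidy - 10. Solving for 25 gives subsidy = 5, within [-2, 6].
Intervening on policy_rate: output = 28*policy_rate + 67. Reaching 25 requires policy_rate = -3/2, not an integer.

set subsidy = 5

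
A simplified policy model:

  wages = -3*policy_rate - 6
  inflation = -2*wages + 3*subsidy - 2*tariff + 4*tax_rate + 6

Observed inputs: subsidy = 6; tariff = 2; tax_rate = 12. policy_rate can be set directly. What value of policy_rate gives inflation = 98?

Substituting into the inflation equation gives inflation = 6*policy_rate + 80.
Solve 6*policy_rate + 80 = 98: policy_rate = (98 - 80) / 6 = 3.

policy_rate = 3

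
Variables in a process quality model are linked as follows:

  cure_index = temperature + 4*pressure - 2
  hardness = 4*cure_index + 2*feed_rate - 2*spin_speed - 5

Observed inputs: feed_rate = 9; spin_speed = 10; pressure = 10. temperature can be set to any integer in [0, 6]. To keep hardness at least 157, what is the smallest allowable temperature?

Substituting into the cure_index equation gives cure_index = temperature + 38.
hardness becomes 4*temperature + 145.
Require 4*temperature + 145 ≥ 157, so temperature ≥ 3.
The smallest integer in [0, 6] satisfying this is 3.

temperature = 3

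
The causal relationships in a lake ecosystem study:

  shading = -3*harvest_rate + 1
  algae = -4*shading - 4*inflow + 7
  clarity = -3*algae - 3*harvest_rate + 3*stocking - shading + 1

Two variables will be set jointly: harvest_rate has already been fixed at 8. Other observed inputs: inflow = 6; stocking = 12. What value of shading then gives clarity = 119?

shading = 5

With harvest_rate held at 8:
Intervening on shading fixes its value directly, overriding its dependence on harvest_rate.
Substituting into the algae equation gives algae = -4*shading - 17.
clarity becomes 11*shading + 64.
Solve 11*shading + 64 = 119: shading = (119 - 64) / 11 = 5.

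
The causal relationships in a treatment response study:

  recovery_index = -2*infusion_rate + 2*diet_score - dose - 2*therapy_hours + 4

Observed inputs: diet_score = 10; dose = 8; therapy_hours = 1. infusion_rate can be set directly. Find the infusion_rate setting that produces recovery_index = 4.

infusion_rate = 5

Substituting into the recovery_index equation gives recovery_index = -2*infusion_rate + 14.
Solve -2*infusion_rate + 14 = 4: infusion_rate = (4 - 14) / -2 = 5.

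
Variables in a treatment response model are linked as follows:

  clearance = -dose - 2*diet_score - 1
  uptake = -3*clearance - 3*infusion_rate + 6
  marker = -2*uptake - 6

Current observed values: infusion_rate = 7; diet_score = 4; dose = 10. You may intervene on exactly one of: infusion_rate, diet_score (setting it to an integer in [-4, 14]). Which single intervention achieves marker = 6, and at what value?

Intervening on infusion_rate: marker = 6*infusion_rate - 132. Reaching 6 requires infusion_rate = 23, outside [-4, 14].
Intervening on diet_score: with other inputs at their observed values, marker = -12*diet_score - 42. Solving for 6 gives diet_score = -4, within [-4, 14].

set diet_score = -4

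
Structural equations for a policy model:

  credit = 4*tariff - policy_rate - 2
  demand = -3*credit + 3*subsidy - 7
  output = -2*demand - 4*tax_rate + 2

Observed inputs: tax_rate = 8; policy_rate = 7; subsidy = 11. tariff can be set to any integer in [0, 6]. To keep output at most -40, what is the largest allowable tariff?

Substituting into the credit equation gives credit = 4*tariff - 9.
Substituting into the demand equation gives demand = -12*tariff + 53.
Substituting into the output equation gives output = 24*tariff - 136.
Require 24*tariff - 136 ≤ -40, so tariff ≤ 4.
The largest integer in [0, 6] satisfying this is 4.

tariff = 4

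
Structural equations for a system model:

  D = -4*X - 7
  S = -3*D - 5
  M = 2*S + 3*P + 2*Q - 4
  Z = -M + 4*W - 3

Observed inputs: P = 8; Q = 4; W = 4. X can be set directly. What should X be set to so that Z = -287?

X = 10

Substituting into the S equation gives S = 12*X + 16.
M becomes 24*X + 60.
This gives Z = -24*X - 47.
Solve -24*X - 47 = -287: X = (-287 + 47) / -24 = 10.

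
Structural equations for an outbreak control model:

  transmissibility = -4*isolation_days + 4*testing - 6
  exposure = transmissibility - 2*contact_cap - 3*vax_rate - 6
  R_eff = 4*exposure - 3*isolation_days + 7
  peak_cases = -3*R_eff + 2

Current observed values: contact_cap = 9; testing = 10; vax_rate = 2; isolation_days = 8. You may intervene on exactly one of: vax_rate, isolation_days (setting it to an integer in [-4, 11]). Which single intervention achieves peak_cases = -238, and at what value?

set isolation_days = -3

Intervening on vax_rate: peak_cases = 36*vax_rate + 317. Reaching -238 requires vax_rate = -185/12, not an integer.
Intervening on isolation_days: with other inputs at their observed values, peak_cases = 57*isolation_days - 67. Solving for -238 gives isolation_days = -3, within [-4, 11].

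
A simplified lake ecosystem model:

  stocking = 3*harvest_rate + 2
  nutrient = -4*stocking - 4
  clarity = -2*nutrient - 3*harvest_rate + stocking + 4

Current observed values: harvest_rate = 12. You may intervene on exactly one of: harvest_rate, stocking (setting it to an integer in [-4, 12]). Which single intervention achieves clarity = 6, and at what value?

set harvest_rate = -1

Intervening on harvest_rate: with other inputs at their observed values, clarity = 24*harvest_rate + 30. Solving for 6 gives harvest_rate = -1, within [-4, 12].
Intervening on stocking: clarity = 9*stocking - 24. Reaching 6 requires stocking = 10/3, not an integer.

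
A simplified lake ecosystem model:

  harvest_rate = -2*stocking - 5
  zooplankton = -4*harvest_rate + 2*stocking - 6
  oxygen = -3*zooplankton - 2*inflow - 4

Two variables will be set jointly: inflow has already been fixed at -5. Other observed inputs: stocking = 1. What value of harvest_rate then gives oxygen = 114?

With inflow held at -5:
Intervening on harvest_rate fixes its value directly, overriding its dependence on stocking.
Substituting into the zooplankton equation gives zooplankton = -4*harvest_rate - 4.
Substituting into the oxygen equation gives oxygen = 12*harvest_rate + 18.
Solve 12*harvest_rate + 18 = 114: harvest_rate = (114 - 18) / 12 = 8.

harvest_rate = 8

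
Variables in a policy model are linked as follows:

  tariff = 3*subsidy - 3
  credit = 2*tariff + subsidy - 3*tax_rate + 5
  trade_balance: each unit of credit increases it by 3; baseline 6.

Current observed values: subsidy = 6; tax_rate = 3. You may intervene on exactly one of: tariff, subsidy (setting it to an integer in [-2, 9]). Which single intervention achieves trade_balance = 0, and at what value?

Intervening on tariff: with other inputs at their observed values, trade_balance = 6*tariff + 12. Solving for 0 gives tariff = -2, within [-2, 9].
Intervening on subsidy: trade_balance = 21*subsidy - 24. Reaching 0 requires subsidy = 8/7, not an integer.

set tariff = -2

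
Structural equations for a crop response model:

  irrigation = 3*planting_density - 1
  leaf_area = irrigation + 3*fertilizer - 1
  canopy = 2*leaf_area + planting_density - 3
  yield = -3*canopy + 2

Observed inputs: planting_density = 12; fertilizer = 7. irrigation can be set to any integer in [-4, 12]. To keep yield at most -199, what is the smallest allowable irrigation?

Intervening on irrigation fixes its value directly, overriding its dependence on planting_density.
Substituting into the leaf_area equation gives leaf_area = irrigation + 20.
canopy becomes 2*irrigation + 49.
Substituting into the yield equation gives yield = -6*irrigation - 145.
Require -6*irrigation - 145 ≤ -199, so irrigation ≥ 9.
The smallest integer in [-4, 12] satisfying this is 9.

irrigation = 9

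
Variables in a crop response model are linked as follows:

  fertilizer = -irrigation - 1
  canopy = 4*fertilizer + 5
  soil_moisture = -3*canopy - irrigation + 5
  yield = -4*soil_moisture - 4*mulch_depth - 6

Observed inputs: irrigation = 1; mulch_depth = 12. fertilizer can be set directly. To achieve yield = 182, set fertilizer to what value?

fertilizer = 4

Intervening on fertilizer fixes its value directly, overriding its dependence on irrigation.
Substituting into the soil_moisture equation gives soil_moisture = -12*fertilizer - 11.
So yield = 48*fertilizer - 10.
Solve 48*fertilizer - 10 = 182: fertilizer = (182 + 10) / 48 = 4.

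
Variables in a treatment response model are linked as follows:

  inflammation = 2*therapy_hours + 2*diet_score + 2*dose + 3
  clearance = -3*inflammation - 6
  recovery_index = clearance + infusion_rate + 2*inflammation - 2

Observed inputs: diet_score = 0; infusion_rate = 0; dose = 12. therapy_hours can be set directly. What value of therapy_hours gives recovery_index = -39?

therapy_hours = 2

Substituting into the inflammation equation gives inflammation = 2*therapy_hours + 27.
Substituting into the clearance equation gives clearance = -6*therapy_hours - 87.
So recovery_index = -2*therapy_hours - 35.
Solve -2*therapy_hours - 35 = -39: therapy_hours = (-39 + 35) / -2 = 2.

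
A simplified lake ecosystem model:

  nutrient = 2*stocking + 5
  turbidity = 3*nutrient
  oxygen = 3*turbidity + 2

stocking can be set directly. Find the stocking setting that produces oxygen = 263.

stocking = 12

Substituting into the turbidity equation gives turbidity = 6*stocking + 15.
Substituting into the oxygen equation gives oxygen = 18*stocking + 47.
Solve 18*stocking + 47 = 263: stocking = (263 - 47) / 18 = 12.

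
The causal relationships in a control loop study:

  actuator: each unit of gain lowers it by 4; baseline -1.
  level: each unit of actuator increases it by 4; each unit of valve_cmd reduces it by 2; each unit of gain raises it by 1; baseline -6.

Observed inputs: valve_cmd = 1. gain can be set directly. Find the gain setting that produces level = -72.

Substituting into the level equation gives level = -15*gain - 12.
Solve -15*gain - 12 = -72: gain = (-72 + 12) / -15 = 4.

gain = 4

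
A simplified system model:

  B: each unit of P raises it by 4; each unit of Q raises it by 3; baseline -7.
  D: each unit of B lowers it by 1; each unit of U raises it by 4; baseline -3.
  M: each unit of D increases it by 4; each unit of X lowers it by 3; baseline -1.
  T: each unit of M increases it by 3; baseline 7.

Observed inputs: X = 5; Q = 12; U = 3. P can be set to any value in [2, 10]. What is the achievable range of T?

-761 to -377

Substituting into the B equation gives B = 4*P + 29.
D becomes -4*P - 20.
So M = -16*P - 96.
This gives T = -48*P - 281.
Linear in P, so extremes are at the endpoints: P = 2 gives T = -377; P = 10 gives T = -761.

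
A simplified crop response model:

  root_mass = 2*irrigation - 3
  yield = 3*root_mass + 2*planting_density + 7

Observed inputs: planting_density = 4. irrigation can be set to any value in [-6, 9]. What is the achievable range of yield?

-30 to 60

Substituting into the yield equation gives yield = 6*irrigation + 6.
Linear in irrigation, so extremes are at the endpoints: irrigation = -6 gives yield = -30; irrigation = 9 gives yield = 60.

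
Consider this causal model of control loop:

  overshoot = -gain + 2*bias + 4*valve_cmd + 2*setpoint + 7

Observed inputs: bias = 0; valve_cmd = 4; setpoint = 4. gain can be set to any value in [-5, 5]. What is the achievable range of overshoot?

26 to 36

Substituting into the overshoot equation gives overshoot = -gain + 31.
Linear in gain, so extremes are at the endpoints: gain = -5 gives overshoot = 36; gain = 5 gives overshoot = 26.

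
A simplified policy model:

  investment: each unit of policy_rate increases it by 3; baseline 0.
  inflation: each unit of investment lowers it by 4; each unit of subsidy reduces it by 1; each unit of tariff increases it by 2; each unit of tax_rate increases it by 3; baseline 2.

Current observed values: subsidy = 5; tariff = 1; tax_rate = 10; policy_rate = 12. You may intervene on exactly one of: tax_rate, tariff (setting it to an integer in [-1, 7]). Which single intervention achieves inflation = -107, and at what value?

set tariff = 5

Intervening on tax_rate: inflation = 3*tax_rate - 145. Reaching -107 requires tax_rate = 38/3, not an integer.
Intervening on tariff: with other inputs at their observed values, inflation = 2*tariff - 117. Solving for -107 gives tariff = 5, within [-1, 7].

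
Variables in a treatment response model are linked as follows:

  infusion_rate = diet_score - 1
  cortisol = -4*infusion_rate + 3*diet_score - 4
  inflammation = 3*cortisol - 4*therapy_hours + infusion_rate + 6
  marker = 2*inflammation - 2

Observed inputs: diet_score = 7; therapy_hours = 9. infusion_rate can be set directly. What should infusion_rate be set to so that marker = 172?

Intervening on infusion_rate fixes its value directly, overriding its dependence on diet_score.
Substituting into the cortisol equation gives cortisol = -4*infusion_rate + 17.
So inflammation = -11*infusion_rate + 21.
So marker = -22*infusion_rate + 40.
Solve -22*infusion_rate + 40 = 172: infusion_rate = (172 - 40) / -22 = -6.

infusion_rate = -6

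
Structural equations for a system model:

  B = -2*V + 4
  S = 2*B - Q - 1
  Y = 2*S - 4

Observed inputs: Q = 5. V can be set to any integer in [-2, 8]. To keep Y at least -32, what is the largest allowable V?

Substituting into the S equation gives S = -4*V + 2.
Substituting into the Y equation gives Y = -8*V.
Require -8*V ≥ -32, so V ≤ 4.
The largest integer in [-2, 8] satisfying this is 4.

V = 4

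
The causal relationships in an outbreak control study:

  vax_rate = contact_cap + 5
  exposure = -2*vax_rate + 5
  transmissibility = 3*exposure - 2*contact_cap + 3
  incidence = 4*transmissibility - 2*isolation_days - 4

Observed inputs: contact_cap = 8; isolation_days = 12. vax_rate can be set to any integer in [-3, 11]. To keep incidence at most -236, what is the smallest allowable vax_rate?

vax_rate = 9

Intervening on vax_rate fixes its value directly, overriding its dependence on contact_cap.
Substituting into the transmissibility equation gives transmissibility = -6*vax_rate + 2.
Substituting into the incidence equation gives incidence = -24*vax_rate - 20.
Require -24*vax_rate - 20 ≤ -236, so vax_rate ≥ 9.
The smallest integer in [-3, 11] satisfying this is 9.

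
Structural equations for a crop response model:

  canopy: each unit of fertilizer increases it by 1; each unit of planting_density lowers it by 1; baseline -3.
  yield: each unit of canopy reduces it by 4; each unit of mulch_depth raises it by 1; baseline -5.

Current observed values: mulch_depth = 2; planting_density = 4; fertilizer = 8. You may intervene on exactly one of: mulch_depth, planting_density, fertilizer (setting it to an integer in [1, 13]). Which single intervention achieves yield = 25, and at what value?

set planting_density = 12

Intervening on mulch_depth: yield = mulch_depth - 9. Reaching 25 requires mulch_depth = 34, outside [1, 13].
Intervening on planting_density: with other inputs at their observed values, yield = 4*planting_density - 23. Solving for 25 gives planting_density = 12, within [1, 13].
Intervening on fertilizer: yield = -4*fertilizer + 25. Reaching 25 requires fertilizer = 0, outside [1, 13].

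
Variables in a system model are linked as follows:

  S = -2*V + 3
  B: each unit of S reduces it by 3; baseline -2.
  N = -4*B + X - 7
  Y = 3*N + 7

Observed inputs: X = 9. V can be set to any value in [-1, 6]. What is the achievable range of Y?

Substituting into the B equation gives B = 6*V - 11.
Substituting into the N equation gives N = -24*V + 46.
Substituting into the Y equation gives Y = -72*V + 145.
Linear in V, so extremes are at the endpoints: V = -1 gives Y = 217; V = 6 gives Y = -287.

-287 to 217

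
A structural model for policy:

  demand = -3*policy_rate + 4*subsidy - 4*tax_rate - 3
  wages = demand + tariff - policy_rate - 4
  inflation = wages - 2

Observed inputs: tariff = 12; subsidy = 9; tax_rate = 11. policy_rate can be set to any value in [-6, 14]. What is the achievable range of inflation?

-61 to 19

Substituting into the demand equation gives demand = -3*policy_rate - 11.
Substituting into the wages equation gives wages = -4*policy_rate - 3.
So inflation = -4*policy_rate - 5.
Linear in policy_rate, so extremes are at the endpoints: policy_rate = -6 gives inflation = 19; policy_rate = 14 gives inflation = -61.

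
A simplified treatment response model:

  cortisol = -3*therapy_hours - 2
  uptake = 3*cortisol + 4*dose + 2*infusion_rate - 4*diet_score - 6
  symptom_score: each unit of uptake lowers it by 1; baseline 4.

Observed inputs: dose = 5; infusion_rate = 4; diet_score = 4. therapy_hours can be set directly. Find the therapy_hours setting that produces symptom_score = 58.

therapy_hours = 6

Substituting into the uptake equation gives uptake = -9*therapy_hours.
Substituting into the symptom_score equation gives symptom_score = 9*therapy_hours + 4.
Solve 9*therapy_hours + 4 = 58: therapy_hours = (58 - 4) / 9 = 6.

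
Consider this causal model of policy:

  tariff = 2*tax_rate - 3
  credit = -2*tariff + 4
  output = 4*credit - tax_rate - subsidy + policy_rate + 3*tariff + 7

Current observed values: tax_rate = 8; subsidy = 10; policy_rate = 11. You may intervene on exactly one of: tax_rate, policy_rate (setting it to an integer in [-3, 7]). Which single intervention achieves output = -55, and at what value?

Intervening on tax_rate: output = -11*tax_rate + 39. Reaching -55 requires tax_rate = 94/11, not an integer.
Intervening on policy_rate: with other inputs at their observed values, output = policy_rate - 60. Solving for -55 gives policy_rate = 5, within [-3, 7].

set policy_rate = 5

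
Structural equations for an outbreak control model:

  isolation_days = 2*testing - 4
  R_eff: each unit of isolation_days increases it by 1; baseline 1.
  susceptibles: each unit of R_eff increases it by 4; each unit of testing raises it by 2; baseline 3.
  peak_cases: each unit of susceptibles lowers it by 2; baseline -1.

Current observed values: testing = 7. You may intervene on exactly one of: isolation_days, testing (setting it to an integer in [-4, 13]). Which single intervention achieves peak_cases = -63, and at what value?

Intervening on isolation_days: peak_cases = -8*isolation_days - 43. Reaching -63 requires isolation_days = 5/2, not an integer.
Intervening on testing: with other inputs at their observed values, peak_cases = -20*testing + 17. Solving for -63 gives testing = 4, within [-4, 13].

set testing = 4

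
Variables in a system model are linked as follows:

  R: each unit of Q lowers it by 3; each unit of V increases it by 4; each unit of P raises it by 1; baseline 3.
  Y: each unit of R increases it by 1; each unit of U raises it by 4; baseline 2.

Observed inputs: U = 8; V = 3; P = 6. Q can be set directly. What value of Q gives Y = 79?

Q = -8

Substituting into the R equation gives R = -3*Q + 21.
This gives Y = -3*Q + 55.
Solve -3*Q + 55 = 79: Q = (79 - 55) / -3 = -8.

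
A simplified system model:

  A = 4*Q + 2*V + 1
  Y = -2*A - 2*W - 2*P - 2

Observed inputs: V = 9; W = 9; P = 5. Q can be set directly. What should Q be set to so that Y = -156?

Substituting into the A equation gives A = 4*Q + 19.
Y becomes -8*Q - 68.
Solve -8*Q - 68 = -156: Q = (-156 + 68) / -8 = 11.

Q = 11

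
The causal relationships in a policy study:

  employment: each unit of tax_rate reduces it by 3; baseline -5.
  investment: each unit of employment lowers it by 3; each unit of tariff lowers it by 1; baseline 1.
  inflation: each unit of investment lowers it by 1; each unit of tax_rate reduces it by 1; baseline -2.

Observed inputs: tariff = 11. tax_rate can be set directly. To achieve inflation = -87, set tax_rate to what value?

Substituting into the investment equation gives investment = 9*tax_rate + 5.
Substituting into the inflation equation gives inflation = -10*tax_rate - 7.
Solve -10*tax_rate - 7 = -87: tax_rate = (-87 + 7) / -10 = 8.

tax_rate = 8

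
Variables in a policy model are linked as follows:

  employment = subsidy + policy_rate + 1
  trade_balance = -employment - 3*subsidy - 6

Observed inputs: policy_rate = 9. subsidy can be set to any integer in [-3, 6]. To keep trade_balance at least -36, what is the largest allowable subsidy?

Substituting into the employment equation gives employment = subsidy + 10.
Substituting into the trade_balance equation gives trade_balance = -4*subsidy - 16.
Require -4*subsidy - 16 ≥ -36, so subsidy ≤ 5.
The largest integer in [-3, 6] satisfying this is 5.

subsidy = 5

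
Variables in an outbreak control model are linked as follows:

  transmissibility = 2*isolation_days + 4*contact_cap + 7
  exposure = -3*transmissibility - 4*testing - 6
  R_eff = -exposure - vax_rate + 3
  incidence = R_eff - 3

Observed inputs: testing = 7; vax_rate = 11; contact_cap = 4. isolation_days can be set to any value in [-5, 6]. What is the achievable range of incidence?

Substituting into the transmissibility equation gives transmissibility = 2*isolation_days + 23.
This gives exposure = -6*isolation_days - 103.
Substituting into the R_eff equation gives R_eff = 6*isolation_days + 95.
Substituting into the incidence equation gives incidence = 6*isolation_days + 92.
Linear in isolation_days, so extremes are at the endpoints: isolation_days = -5 gives incidence = 62; isolation_days = 6 gives incidence = 128.

62 to 128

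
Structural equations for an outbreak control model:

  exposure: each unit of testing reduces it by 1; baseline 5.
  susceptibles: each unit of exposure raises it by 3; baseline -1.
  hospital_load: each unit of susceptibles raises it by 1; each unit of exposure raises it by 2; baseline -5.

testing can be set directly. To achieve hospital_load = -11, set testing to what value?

Substituting into the susceptibles equation gives susceptibles = -3*testing + 14.
hospital_load becomes -5*testing + 19.
Solve -5*testing + 19 = -11: testing = (-11 - 19) / -5 = 6.

testing = 6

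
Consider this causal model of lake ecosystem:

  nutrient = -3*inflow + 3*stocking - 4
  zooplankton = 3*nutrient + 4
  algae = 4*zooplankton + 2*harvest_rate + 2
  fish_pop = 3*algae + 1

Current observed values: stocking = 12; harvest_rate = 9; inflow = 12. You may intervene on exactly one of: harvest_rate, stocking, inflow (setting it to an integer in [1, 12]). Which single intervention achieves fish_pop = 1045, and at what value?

set inflow = 2

Intervening on harvest_rate: fish_pop = 6*harvest_rate - 89. Reaching 1045 requires harvest_rate = 189, outside [1, 12].
Intervening on stocking: fish_pop = 108*stocking - 1331. Reaching 1045 requires stocking = 22, outside [1, 12].
Intervening on inflow: with other inputs at their observed values, fish_pop = -108*inflow + 1261. Solving for 1045 gives inflow = 2, within [1, 12].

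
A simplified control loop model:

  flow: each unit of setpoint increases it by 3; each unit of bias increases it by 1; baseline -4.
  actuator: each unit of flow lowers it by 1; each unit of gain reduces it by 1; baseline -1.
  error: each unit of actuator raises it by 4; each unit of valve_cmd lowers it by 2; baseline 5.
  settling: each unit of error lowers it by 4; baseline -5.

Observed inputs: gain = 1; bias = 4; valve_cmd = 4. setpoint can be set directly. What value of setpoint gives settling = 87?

Substituting into the flow equation gives flow = 3*setpoint.
This gives actuator = -3*setpoint - 2.
Substituting into the error equation gives error = -12*setpoint - 11.
Substituting into the settling equation gives settling = 48*setpoint + 39.
Solve 48*setpoint + 39 = 87: setpoint = (87 - 39) / 48 = 1.

setpoint = 1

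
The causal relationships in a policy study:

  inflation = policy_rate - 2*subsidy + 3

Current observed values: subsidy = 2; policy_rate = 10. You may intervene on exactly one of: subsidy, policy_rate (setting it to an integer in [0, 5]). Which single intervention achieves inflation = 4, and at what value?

Intervening on subsidy: inflation = -2*subsidy + 13. Reaching 4 requires subsidy = 9/2, not an integer.
Intervening on policy_rate: with other inputs at their observed values, inflation = policy_rate - 1. Solving for 4 gives policy_rate = 5, within [0, 5].

set policy_rate = 5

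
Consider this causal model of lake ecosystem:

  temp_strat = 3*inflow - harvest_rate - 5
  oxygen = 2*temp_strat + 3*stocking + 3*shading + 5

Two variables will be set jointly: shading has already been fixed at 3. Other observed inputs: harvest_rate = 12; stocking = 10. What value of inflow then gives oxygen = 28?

With shading held at 3:
Substituting into the temp_strat equation gives temp_strat = 3*inflow - 17.
oxygen becomes 6*inflow + 10.
Solve 6*inflow + 10 = 28: inflow = (28 - 10) / 6 = 3.

inflow = 3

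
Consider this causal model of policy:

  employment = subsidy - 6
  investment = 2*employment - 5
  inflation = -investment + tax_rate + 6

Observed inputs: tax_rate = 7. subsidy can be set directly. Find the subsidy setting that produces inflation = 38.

Substituting into the investment equation gives investment = 2*subsidy - 17.
So inflation = -2*subsidy + 30.
Solve -2*subsidy + 30 = 38: subsidy = (38 - 30) / -2 = -4.

subsidy = -4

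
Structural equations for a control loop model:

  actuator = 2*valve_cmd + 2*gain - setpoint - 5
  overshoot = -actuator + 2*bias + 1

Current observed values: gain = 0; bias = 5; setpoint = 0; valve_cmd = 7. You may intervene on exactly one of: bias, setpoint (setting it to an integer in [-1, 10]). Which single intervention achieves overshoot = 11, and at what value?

set setpoint = 9

Intervening on bias: overshoot = 2*bias - 8. Reaching 11 requires bias = 19/2, not an integer.
Intervening on setpoint: with other inputs at their observed values, overshoot = setpoint + 2. Solving for 11 gives setpoint = 9, within [-1, 10].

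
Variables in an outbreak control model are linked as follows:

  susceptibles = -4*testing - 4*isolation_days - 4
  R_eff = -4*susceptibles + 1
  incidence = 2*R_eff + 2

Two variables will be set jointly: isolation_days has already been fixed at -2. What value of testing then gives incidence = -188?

testing = -5

With isolation_days held at -2:
Substituting into the susceptibles equation gives susceptibles = -4*testing + 4.
Substituting into the R_eff equation gives R_eff = 16*testing - 15.
So incidence = 32*testing - 28.
Solve 32*testing - 28 = -188: testing = (-188 + 28) / 32 = -5.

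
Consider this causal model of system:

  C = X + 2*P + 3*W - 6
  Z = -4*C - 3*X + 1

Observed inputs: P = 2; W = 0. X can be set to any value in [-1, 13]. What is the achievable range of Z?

Substituting into the C equation gives C = X - 2.
Substituting into the Z equation gives Z = -7*X + 9.
Linear in X, so extremes are at the endpoints: X = -1 gives Z = 16; X = 13 gives Z = -82.

-82 to 16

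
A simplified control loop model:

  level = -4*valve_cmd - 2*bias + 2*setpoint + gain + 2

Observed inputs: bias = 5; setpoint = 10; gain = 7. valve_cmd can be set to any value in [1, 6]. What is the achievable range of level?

-5 to 15

Substituting into the level equation gives level = -4*valve_cmd + 19.
Linear in valve_cmd, so extremes are at the endpoints: valve_cmd = 1 gives level = 15; valve_cmd = 6 gives level = -5.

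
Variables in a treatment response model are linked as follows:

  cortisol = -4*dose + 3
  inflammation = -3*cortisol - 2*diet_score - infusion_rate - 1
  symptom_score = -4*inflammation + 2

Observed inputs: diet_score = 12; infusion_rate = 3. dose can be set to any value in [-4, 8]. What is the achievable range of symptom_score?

Substituting into the inflammation equation gives inflammation = 12*dose - 37.
Substituting into the symptom_score equation gives symptom_score = -48*dose + 150.
Linear in dose, so extremes are at the endpoints: dose = -4 gives symptom_score = 342; dose = 8 gives symptom_score = -234.

-234 to 342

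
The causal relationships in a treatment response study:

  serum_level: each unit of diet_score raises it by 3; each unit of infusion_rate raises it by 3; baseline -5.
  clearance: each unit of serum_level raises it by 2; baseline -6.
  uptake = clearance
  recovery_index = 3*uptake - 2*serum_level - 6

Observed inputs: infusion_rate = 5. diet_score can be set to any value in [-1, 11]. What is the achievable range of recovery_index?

4 to 148

Substituting into the serum_level equation gives serum_level = 3*diet_score + 10.
This gives clearance = 6*diet_score + 14.
Substituting into the uptake equation gives uptake = 6*diet_score + 14.
Substituting into the recovery_index equation gives recovery_index = 12*diet_score + 16.
Linear in diet_score, so extremes are at the endpoints: diet_score = -1 gives recovery_index = 4; diet_score = 11 gives recovery_index = 148.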